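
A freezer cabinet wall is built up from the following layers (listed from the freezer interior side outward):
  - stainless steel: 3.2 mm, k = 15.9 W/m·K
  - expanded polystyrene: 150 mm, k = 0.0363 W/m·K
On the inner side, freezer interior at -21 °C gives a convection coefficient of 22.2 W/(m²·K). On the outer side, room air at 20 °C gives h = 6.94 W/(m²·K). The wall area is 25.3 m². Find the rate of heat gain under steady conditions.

Model the wall as resistances in series:
R_inner film = 1/(h_i·A) = 1/(22.2×25.3) = 0.00178 K/W
R_stainless steel = L/(kA) = 0.0032/(15.9×25.3) = 7.955×10^-6 K/W
R_expanded polystyrene = L/(kA) = 0.15/(0.0363×25.3) = 0.1633 K/W
R_outer film = 1/(h_o·A) = 1/(6.94×25.3) = 0.005695 K/W
R_total = 0.1708 K/W
Q = ΔT / R_total = 41 / 0.1708

Q ≈ 240 W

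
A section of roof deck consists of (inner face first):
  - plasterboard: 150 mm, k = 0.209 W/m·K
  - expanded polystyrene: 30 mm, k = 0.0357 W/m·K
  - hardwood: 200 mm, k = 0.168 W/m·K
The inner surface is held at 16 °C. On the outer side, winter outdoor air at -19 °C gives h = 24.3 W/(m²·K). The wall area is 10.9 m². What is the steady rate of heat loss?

Q ≈ 137 W

Thermal resistances in series:
R_plasterboard = L/(kA) = 0.15/(0.209×10.9) = 0.06584 K/W
R_expanded polystyrene = L/(kA) = 0.03/(0.0357×10.9) = 0.0771 K/W
R_hardwood = L/(kA) = 0.2/(0.168×10.9) = 0.1092 K/W
R_outer film = 1/(h_o·A) = 1/(24.3×10.9) = 0.003775 K/W
R_total = 0.2559 K/W
Q = ΔT / R_total = 35 / 0.2559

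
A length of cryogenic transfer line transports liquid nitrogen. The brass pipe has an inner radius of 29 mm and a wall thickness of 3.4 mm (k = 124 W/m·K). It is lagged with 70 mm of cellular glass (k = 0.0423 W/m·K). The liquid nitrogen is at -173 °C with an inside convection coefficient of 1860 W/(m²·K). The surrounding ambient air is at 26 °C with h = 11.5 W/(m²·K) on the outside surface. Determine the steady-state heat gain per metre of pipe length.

q′ ≈ 44.5 W/m

Treating each annulus and film as a series resistance:
R_inner film = 1/(h_i·2πr₁L) = 1/(1860×2π×0.029×1) = 0.002951 K/W
R_brass pipe wall = ln(32.4/29)/(2π×124×1) = 1.423×10^-4 K/W
R_cellular glass = ln(102.4/32.4)/(2π×0.0423×1) = 4.33 K/W
R_outer film = 1/(h_o·2πr_oL) = 1/(11.5×2π×0.1024×1) = 0.1352 K/W
R_total = 4.468 K/W
Q = ΔT/R_total = 199/4.468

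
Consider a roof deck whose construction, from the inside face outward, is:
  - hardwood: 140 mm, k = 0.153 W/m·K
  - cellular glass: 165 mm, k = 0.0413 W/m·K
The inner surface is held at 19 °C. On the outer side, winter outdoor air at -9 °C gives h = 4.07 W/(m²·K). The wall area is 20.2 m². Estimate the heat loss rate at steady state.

Q ≈ 110 W

Model the wall as resistances in series:
R_hardwood = L/(kA) = 0.14/(0.153×20.2) = 0.0453 K/W
R_cellular glass = L/(kA) = 0.165/(0.0413×20.2) = 0.1978 K/W
R_outer film = 1/(h_o·A) = 1/(4.07×20.2) = 0.01216 K/W
R_total = 0.2552 K/W
Q = ΔT / R_total = 28 / 0.2552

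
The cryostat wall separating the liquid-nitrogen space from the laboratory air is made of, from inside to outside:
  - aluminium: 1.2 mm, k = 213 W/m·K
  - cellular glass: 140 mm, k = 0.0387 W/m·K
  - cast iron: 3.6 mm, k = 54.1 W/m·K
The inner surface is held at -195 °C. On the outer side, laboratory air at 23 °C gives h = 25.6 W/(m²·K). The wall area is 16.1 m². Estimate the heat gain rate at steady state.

Q ≈ 960 W

Treating each layer as a thermal resistance in series:
R_aluminium = L/(kA) = 0.0012/(213×16.1) = 3.499×10^-7 K/W
R_cellular glass = L/(kA) = 0.14/(0.0387×16.1) = 0.2247 K/W
R_cast iron = L/(kA) = 0.0036/(54.1×16.1) = 4.133×10^-6 K/W
R_outer film = 1/(h_o·A) = 1/(25.6×16.1) = 0.002426 K/W
R_total = 0.2271 K/W
Q = ΔT / R_total = 218 / 0.2271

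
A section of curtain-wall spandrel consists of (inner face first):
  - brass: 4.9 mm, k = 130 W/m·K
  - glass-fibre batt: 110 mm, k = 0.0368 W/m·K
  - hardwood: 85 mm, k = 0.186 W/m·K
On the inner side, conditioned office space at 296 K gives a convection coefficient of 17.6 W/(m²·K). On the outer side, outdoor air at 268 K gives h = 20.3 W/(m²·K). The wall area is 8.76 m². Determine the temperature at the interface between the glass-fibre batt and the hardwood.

Using the resistance-network approach (series):
R_inner film = 1/(h_i·A) = 1/(17.6×8.76) = 0.006486 K/W
R_brass = L/(kA) = 0.0049/(130×8.76) = 4.303×10^-6 K/W
R_glass-fibre batt = L/(kA) = 0.11/(0.0368×8.76) = 0.3412 K/W
R_hardwood = L/(kA) = 0.085/(0.186×8.76) = 0.05217 K/W
R_outer film = 1/(h_o·A) = 1/(20.3×8.76) = 0.005623 K/W
R_total = 0.4055 K/W;  Q = ΔT/R_total = 28/0.4055 = 69.05 W
T_interface = T_inner − Q·ΣR(inner→interface) = 296 − 69×0.3477

T ≈ 272 K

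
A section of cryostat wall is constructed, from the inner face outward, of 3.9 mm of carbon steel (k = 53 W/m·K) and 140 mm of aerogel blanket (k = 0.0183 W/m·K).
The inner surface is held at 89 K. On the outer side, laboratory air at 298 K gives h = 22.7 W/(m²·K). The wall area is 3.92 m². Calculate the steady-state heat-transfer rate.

Q ≈ 106 W

Series thermal resistances:
R_carbon steel = L/(kA) = 0.0039/(53×3.92) = 1.877×10^-5 K/W
R_aerogel blanket = L/(kA) = 0.14/(0.0183×3.92) = 1.952 K/W
R_outer film = 1/(h_o·A) = 1/(22.7×3.92) = 0.01124 K/W
R_total = 1.963 K/W
Q = ΔT / R_total = 209 / 1.963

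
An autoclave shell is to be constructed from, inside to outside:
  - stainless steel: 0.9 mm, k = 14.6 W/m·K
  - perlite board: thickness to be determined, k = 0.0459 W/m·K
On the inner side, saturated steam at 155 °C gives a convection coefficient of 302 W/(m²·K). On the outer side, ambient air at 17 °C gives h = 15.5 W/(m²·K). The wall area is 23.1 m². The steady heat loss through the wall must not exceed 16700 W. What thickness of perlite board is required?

L ≈ 5.65 mm

Model the wall as resistances in series:
R_inner film = 1/(h_i·A) = 1/(302×23.1) = 1.433×10^-4 K/W
R_stainless steel = L/(kA) = 0.0009/(14.6×23.1) = 2.669×10^-6 K/W
R_outer film = 1/(h_o·A) = 1/(15.5×23.1) = 0.002793 K/W
Sum of the known resistances R_other = 0.002939 K/W
Required total resistance R_tot = ΔT/Q_allow = 138/16700 = 0.008263 K/W
R_perlite board = R_tot − R_other = 0.005325 K/W
L = R·k·A = 0.005325×0.0459×23.1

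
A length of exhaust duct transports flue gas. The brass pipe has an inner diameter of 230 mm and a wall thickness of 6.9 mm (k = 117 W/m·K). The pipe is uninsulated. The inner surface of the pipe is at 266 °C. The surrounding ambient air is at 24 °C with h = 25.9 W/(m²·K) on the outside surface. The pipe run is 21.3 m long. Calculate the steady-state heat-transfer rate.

Q ≈ 102000 W

Treating each annulus and film as a series resistance:
R_brass pipe wall = ln(121.9/115)/(2π×117×21.3) = 3.721×10^-6 K/W
R_outer film = 1/(h_o·2πr_oL) = 1/(25.9×2π×0.1219×21.3) = 0.002367 K/W
R_total = 0.00237 K/W
Q = ΔT/R_total = 242/0.00237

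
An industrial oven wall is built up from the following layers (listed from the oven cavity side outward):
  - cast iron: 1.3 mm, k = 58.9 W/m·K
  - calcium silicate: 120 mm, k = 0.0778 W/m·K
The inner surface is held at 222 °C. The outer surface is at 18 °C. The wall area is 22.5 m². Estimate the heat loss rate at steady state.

Q ≈ 2980 W

Thermal resistances in series:
R_cast iron = L/(kA) = 0.0013/(58.9×22.5) = 9.809×10^-7 K/W
R_calcium silicate = L/(kA) = 0.12/(0.0778×22.5) = 0.06855 K/W
R_total = 0.06855 K/W
Q = ΔT / R_total = 204 / 0.06855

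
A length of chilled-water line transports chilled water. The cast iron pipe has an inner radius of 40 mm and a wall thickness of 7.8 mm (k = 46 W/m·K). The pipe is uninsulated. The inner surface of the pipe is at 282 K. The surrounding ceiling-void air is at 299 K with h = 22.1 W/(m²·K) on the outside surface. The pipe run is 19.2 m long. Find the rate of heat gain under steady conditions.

Per-layer cylindrical resistances, series-summed:
R_cast iron pipe wall = ln(47.8/40)/(2π×46×19.2) = 3.21×10^-5 K/W
R_outer film = 1/(h_o·2πr_oL) = 1/(22.1×2π×0.0478×19.2) = 0.007847 K/W
R_total = 0.007879 K/W
Q = ΔT/R_total = 17/0.007879

Q ≈ 2160 W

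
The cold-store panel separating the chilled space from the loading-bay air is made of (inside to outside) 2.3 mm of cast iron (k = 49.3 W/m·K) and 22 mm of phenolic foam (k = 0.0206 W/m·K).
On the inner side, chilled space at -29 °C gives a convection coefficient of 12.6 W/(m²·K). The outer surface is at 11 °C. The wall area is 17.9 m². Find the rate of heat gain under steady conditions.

Using the resistance-network approach (series):
R_inner film = 1/(h_i·A) = 1/(12.6×17.9) = 0.004434 K/W
R_cast iron = L/(kA) = 0.0023/(49.3×17.9) = 2.606×10^-6 K/W
R_phenolic foam = L/(kA) = 0.022/(0.0206×17.9) = 0.05966 K/W
R_total = 0.0641 K/W
Q = ΔT / R_total = 40 / 0.0641

Q ≈ 624 W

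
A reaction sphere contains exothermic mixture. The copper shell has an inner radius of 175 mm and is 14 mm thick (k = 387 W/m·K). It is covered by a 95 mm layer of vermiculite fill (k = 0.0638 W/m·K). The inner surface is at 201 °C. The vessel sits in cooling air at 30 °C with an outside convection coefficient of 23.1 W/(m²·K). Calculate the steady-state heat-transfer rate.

Each spherical layer contributes R = (1/r_i − 1/r_o)/(4πk):
R_copper shell = (1/0.175 − 1/0.189)/(4π×387) = 8.704×10^-5 K/W
R_vermiculite fill = (1/0.189 − 1/0.284)/(4π×0.0638) = 2.208 K/W
R_outer film = 1/(h·4πr_o²) = 1/(23.1×4π×0.284²) = 0.04271 K/W
R_total = 2.25 K/W
Q = ΔT/R_total = 171/2.25

Q ≈ 76 W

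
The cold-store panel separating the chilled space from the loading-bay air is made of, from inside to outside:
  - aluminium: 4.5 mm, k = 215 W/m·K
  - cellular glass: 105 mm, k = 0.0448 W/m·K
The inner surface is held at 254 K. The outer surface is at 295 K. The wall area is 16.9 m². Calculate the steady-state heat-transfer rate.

Q ≈ 296 W

Using the resistance-network approach (series):
R_aluminium = L/(kA) = 0.0045/(215×16.9) = 1.238×10^-6 K/W
R_cellular glass = L/(kA) = 0.105/(0.0448×16.9) = 0.1387 K/W
R_total = 0.1387 K/W
Q = ΔT / R_total = 41 / 0.1387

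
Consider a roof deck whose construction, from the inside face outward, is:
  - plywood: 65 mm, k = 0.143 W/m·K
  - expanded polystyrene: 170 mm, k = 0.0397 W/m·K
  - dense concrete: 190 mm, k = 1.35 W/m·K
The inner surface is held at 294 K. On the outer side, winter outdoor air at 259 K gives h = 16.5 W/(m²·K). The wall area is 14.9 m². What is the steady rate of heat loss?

Model the wall as resistances in series:
R_plywood = L/(kA) = 0.065/(0.143×14.9) = 0.03051 K/W
R_expanded polystyrene = L/(kA) = 0.17/(0.0397×14.9) = 0.2874 K/W
R_dense concrete = L/(kA) = 0.19/(1.35×14.9) = 0.009446 K/W
R_outer film = 1/(h_o·A) = 1/(16.5×14.9) = 0.004068 K/W
R_total = 0.3314 K/W
Q = ΔT / R_total = 35 / 0.3314

Q ≈ 106 W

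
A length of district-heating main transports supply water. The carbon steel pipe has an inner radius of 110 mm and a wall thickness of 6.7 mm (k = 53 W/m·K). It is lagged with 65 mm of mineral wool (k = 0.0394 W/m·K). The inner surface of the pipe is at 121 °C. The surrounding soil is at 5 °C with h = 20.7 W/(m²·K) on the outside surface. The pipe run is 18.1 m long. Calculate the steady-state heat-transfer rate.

Q ≈ 1150 W

For a radial system each layer contributes R = ln(r_out/r_in)/(2πkL); films add R = 1/(hA).
R_carbon steel pipe wall = ln(116.7/110)/(2π×53×18.1) = 9.809×10^-6 K/W
R_mineral wool = ln(181.7/116.7)/(2π×0.0394×18.1) = 0.09881 K/W
R_outer film = 1/(h_o·2πr_oL) = 1/(20.7×2π×0.1817×18.1) = 0.002338 K/W
R_total = 0.1012 K/W
Q = ΔT/R_total = 116/0.1012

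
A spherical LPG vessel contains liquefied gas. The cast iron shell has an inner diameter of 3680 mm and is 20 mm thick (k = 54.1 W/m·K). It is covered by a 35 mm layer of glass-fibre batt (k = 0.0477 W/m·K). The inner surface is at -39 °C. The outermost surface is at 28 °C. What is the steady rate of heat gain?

Spherical conduction: R = (1/r_in − 1/r_out)/(4πk) per layer; series-sum.
R_cast iron shell = (1/1.84 − 1/1.86)/(4π×54.1) = 8.596×10^-6 K/W
R_glass-fibre batt = (1/1.86 − 1/1.895)/(4π×0.0477) = 0.01657 K/W
R_total = 0.01657 K/W
Q = ΔT/R_total = 67/0.01657

Q ≈ 4040 W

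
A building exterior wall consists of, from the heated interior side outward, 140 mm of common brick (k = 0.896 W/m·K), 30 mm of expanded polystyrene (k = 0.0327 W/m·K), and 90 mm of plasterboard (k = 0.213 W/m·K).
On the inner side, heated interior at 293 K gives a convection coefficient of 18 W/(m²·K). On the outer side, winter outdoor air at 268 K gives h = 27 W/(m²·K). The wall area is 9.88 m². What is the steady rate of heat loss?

Treating each layer as a thermal resistance in series:
R_inner film = 1/(h_i·A) = 1/(18×9.88) = 0.005623 K/W
R_common brick = L/(kA) = 0.14/(0.896×9.88) = 0.01581 K/W
R_expanded polystyrene = L/(kA) = 0.03/(0.0327×9.88) = 0.09286 K/W
R_plasterboard = L/(kA) = 0.09/(0.213×9.88) = 0.04277 K/W
R_outer film = 1/(h_o·A) = 1/(27×9.88) = 0.003749 K/W
R_total = 0.1608 K/W
Q = ΔT / R_total = 25 / 0.1608

Q ≈ 155 W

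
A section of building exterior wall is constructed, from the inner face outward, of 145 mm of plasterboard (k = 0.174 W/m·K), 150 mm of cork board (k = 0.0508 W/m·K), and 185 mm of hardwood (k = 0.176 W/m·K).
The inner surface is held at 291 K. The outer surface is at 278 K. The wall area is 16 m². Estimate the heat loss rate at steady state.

Q ≈ 43 W

Treating each layer as a thermal resistance in series:
R_plasterboard = L/(kA) = 0.145/(0.174×16) = 0.05208 K/W
R_cork board = L/(kA) = 0.15/(0.0508×16) = 0.1845 K/W
R_hardwood = L/(kA) = 0.185/(0.176×16) = 0.0657 K/W
R_total = 0.3023 K/W
Q = ΔT / R_total = 13 / 0.3023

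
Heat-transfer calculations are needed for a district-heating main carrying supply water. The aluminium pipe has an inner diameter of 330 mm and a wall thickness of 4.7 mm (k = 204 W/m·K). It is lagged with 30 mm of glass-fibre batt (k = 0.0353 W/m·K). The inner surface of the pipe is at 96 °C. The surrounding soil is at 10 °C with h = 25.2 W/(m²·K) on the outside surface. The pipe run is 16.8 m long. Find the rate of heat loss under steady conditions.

For a radial system each layer contributes R = ln(r_out/r_in)/(2πkL); films add R = 1/(hA).
R_aluminium pipe wall = ln(169.7/165)/(2π×204×16.8) = 1.304×10^-6 K/W
R_glass-fibre batt = ln(199.7/169.7)/(2π×0.0353×16.8) = 0.04369 K/W
R_outer film = 1/(h_o·2πr_oL) = 1/(25.2×2π×0.1997×16.8) = 0.001882 K/W
R_total = 0.04557 K/W
Q = ΔT/R_total = 86/0.04557

Q ≈ 1890 W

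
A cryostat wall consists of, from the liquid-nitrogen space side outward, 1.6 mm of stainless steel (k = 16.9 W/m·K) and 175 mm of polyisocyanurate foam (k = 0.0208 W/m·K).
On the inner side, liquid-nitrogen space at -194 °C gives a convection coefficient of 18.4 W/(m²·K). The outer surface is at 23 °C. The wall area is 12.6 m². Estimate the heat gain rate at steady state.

Q ≈ 323 W

Thermal resistances in series:
R_inner film = 1/(h_i·A) = 1/(18.4×12.6) = 0.004313 K/W
R_stainless steel = L/(kA) = 0.0016/(16.9×12.6) = 7.514×10^-6 K/W
R_polyisocyanurate foam = L/(kA) = 0.175/(0.0208×12.6) = 0.6677 K/W
R_total = 0.6721 K/W
Q = ΔT / R_total = 217 / 0.6721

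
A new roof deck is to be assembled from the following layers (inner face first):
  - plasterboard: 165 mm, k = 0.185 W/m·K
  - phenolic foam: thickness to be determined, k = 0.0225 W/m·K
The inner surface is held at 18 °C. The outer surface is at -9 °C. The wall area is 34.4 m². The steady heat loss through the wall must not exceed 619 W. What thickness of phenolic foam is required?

L ≈ 13.7 mm

Using the resistance-network approach (series):
R_plasterboard = L/(kA) = 0.165/(0.185×34.4) = 0.02593 K/W
Sum of the known resistances R_other = 0.02593 K/W
Required total resistance R_tot = ΔT/Q_allow = 27/619 = 0.04362 K/W
R_phenolic foam = R_tot − R_other = 0.01769 K/W
L = R·k·A = 0.01769×0.0225×34.4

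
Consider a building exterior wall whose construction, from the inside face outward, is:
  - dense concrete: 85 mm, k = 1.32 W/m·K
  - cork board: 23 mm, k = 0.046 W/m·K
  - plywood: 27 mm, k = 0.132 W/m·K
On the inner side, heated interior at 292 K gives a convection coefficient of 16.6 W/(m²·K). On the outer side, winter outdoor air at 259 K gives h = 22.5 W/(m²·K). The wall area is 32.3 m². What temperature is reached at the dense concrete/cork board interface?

T ≈ 287 K

Thermal resistances in series:
R_inner film = 1/(h_i·A) = 1/(16.6×32.3) = 0.001865 K/W
R_dense concrete = L/(kA) = 0.085/(1.32×32.3) = 0.001994 K/W
R_cork board = L/(kA) = 0.023/(0.046×32.3) = 0.01548 K/W
R_plywood = L/(kA) = 0.027/(0.132×32.3) = 0.006333 K/W
R_outer film = 1/(h_o·A) = 1/(22.5×32.3) = 0.001376 K/W
R_total = 0.02705 K/W;  Q = ΔT/R_total = 33/0.02705 = 1220 W
T_interface = T_inner − Q·ΣR(inner→interface) = 292 − 1220×0.003859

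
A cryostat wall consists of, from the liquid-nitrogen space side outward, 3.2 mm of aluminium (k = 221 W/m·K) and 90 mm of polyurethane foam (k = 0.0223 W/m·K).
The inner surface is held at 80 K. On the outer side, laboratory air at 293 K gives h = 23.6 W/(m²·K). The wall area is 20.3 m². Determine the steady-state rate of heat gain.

Using the resistance-network approach (series):
R_aluminium = L/(kA) = 0.0032/(221×20.3) = 7.133×10^-7 K/W
R_polyurethane foam = L/(kA) = 0.09/(0.0223×20.3) = 0.1988 K/W
R_outer film = 1/(h_o·A) = 1/(23.6×20.3) = 0.002087 K/W
R_total = 0.2009 K/W
Q = ΔT / R_total = 213 / 0.2009

Q ≈ 1060 W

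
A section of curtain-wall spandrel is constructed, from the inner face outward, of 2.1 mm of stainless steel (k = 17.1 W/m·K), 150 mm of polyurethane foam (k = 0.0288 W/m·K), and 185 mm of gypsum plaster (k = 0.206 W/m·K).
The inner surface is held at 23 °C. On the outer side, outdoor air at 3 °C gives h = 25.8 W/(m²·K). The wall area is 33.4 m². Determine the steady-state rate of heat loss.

Q ≈ 109 W

Thermal resistances in series:
R_stainless steel = L/(kA) = 0.0021/(17.1×33.4) = 3.677×10^-6 K/W
R_polyurethane foam = L/(kA) = 0.15/(0.0288×33.4) = 0.1559 K/W
R_gypsum plaster = L/(kA) = 0.185/(0.206×33.4) = 0.02689 K/W
R_outer film = 1/(h_o·A) = 1/(25.8×33.4) = 0.00116 K/W
R_total = 0.184 K/W
Q = ΔT / R_total = 20 / 0.184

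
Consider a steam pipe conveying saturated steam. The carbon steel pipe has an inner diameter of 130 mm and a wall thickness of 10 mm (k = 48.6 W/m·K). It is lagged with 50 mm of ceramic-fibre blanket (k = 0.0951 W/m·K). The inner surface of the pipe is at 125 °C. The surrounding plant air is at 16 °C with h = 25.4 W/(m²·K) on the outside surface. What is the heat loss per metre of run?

q′ ≈ 120 W/m

Radial resistances (cylindrical: R_cond = ln(r_o/r_i)/(2πkL), R_conv = 1/(h·2πrL)):
R_carbon steel pipe wall = ln(75/65)/(2π×48.6×1) = 4.686×10^-4 K/W
R_ceramic-fibre blanket = ln(125/75)/(2π×0.0951×1) = 0.8549 K/W
R_outer film = 1/(h_o·2πr_oL) = 1/(25.4×2π×0.125×1) = 0.05013 K/W
R_total = 0.9055 K/W
Q = ΔT/R_total = 109/0.9055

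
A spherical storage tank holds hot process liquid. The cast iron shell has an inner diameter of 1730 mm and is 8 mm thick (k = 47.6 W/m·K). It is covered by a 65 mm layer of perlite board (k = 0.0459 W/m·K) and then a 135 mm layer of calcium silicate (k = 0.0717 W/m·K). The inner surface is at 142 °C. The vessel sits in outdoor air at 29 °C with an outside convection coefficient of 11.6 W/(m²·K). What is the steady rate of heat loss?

Radial (spherical) resistances in series:
R_cast iron shell = (1/0.865 − 1/0.873)/(4π×47.6) = 1.771×10^-5 K/W
R_perlite board = (1/0.873 − 1/0.938)/(4π×0.0459) = 0.1376 K/W
R_calcium silicate = (1/0.938 − 1/1.073)/(4π×0.0717) = 0.1489 K/W
R_outer film = 1/(h·4πr_o²) = 1/(11.6×4π×1.073²) = 0.005958 K/W
R_total = 0.2925 K/W
Q = ΔT/R_total = 113/0.2925

Q ≈ 386 W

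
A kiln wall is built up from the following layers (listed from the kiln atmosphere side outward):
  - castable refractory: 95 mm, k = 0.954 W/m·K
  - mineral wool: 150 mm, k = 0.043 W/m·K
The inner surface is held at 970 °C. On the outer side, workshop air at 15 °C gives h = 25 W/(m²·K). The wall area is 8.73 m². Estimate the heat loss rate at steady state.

Series thermal resistances:
R_castable refractory = L/(kA) = 0.095/(0.954×8.73) = 0.01141 K/W
R_mineral wool = L/(kA) = 0.15/(0.043×8.73) = 0.3996 K/W
R_outer film = 1/(h_o·A) = 1/(25×8.73) = 0.004582 K/W
R_total = 0.4156 K/W
Q = ΔT / R_total = 955 / 0.4156

Q ≈ 2300 W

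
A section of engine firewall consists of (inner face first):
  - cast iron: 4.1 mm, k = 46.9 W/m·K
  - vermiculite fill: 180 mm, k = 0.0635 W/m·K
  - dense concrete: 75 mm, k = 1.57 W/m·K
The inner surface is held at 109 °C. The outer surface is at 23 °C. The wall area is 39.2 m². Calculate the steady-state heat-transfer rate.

Q ≈ 1170 W

Treating each layer as a thermal resistance in series:
R_cast iron = L/(kA) = 0.0041/(46.9×39.2) = 2.23×10^-6 K/W
R_vermiculite fill = L/(kA) = 0.18/(0.0635×39.2) = 0.07231 K/W
R_dense concrete = L/(kA) = 0.075/(1.57×39.2) = 0.001219 K/W
R_total = 0.07353 K/W
Q = ΔT / R_total = 86 / 0.07353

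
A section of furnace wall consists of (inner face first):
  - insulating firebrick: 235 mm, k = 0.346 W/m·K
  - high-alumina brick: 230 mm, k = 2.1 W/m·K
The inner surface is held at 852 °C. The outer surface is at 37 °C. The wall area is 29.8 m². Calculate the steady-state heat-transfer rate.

Series thermal resistances:
R_insulating firebrick = L/(kA) = 0.235/(0.346×29.8) = 0.02279 K/W
R_high-alumina brick = L/(kA) = 0.23/(2.1×29.8) = 0.003675 K/W
R_total = 0.02647 K/W
Q = ΔT / R_total = 815 / 0.02647

Q ≈ 30800 W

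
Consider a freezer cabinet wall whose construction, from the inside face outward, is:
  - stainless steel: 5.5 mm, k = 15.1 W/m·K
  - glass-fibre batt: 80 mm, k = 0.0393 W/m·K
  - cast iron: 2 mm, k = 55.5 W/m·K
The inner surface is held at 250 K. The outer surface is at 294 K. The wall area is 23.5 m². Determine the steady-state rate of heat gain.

Q ≈ 508 W

Treating each layer as a thermal resistance in series:
R_stainless steel = L/(kA) = 0.0055/(15.1×23.5) = 1.55×10^-5 K/W
R_glass-fibre batt = L/(kA) = 0.08/(0.0393×23.5) = 0.08662 K/W
R_cast iron = L/(kA) = 0.002/(55.5×23.5) = 1.533×10^-6 K/W
R_total = 0.08664 K/W
Q = ΔT / R_total = 44 / 0.08664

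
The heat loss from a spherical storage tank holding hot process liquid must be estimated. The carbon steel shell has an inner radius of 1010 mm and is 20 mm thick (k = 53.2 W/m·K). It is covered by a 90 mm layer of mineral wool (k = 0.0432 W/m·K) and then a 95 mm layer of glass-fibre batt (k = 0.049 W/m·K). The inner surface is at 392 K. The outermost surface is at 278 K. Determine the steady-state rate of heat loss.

Q ≈ 443 W

Radial (spherical) resistances in series:
R_carbon steel shell = (1/1.01 − 1/1.03)/(4π×53.2) = 2.876×10^-5 K/W
R_mineral wool = (1/1.03 − 1/1.12)/(4π×0.0432) = 0.1437 K/W
R_glass-fibre batt = (1/1.12 − 1/1.215)/(4π×0.049) = 0.1134 K/W
R_total = 0.2571 K/W
Q = ΔT/R_total = 114/0.2571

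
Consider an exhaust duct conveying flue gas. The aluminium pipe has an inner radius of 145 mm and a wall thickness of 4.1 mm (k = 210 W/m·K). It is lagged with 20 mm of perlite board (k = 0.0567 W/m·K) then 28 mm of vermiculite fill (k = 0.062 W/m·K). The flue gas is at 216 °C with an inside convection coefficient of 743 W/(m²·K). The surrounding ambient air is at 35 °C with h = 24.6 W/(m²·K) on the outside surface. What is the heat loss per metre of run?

Cylindrical conduction, so R = ln(r₂/r₁)/(2πkL) per layer, in series:
R_inner film = 1/(h_i·2πr₁L) = 1/(743×2π×0.145×1) = 0.001477 K/W
R_aluminium pipe wall = ln(149.1/145)/(2π×210×1) = 2.113×10^-5 K/W
R_perlite board = ln(169.1/149.1)/(2π×0.0567×1) = 0.3533 K/W
R_vermiculite fill = ln(197.1/169.1)/(2π×0.062×1) = 0.3933 K/W
R_outer film = 1/(h_o·2πr_oL) = 1/(24.6×2π×0.1971×1) = 0.03282 K/W
R_total = 0.781 K/W
Q = ΔT/R_total = 181/0.781

q′ ≈ 232 W/m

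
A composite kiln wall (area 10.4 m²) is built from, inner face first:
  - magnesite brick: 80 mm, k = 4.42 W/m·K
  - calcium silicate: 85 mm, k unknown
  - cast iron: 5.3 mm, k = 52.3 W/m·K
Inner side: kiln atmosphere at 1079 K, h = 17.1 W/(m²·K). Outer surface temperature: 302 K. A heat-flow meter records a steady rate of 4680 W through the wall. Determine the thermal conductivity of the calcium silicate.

k ≈ 0.0515 W/(m·K)

Using the resistance-network approach (series):
R_inner film = 1/(h_i·A) = 1/(17.1×10.4) = 0.005623 K/W
R_magnesite brick = L/(kA) = 0.08/(4.42×10.4) = 0.00174 K/W
R_cast iron = L/(kA) = 0.0053/(52.3×10.4) = 9.744×10^-6 K/W
Sum of known resistances R_other = 0.007373 K/W
Total R = ΔT/Q = 777/4680 = 0.166 K/W
R_calcium silicate = R_total − R_other = 0.1587 K/W
k = L/(R·A) = 0.085/(0.1587×10.4)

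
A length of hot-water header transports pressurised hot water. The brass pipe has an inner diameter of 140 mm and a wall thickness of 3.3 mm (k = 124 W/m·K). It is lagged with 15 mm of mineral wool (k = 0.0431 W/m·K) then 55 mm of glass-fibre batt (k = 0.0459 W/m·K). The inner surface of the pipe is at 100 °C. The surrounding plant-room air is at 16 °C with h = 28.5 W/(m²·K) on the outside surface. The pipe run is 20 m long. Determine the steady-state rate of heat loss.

Q ≈ 698 W

Cylindrical conduction, so R = ln(r₂/r₁)/(2πkL) per layer, in series:
R_brass pipe wall = ln(73.3/70)/(2π×124×20) = 2.956×10^-6 K/W
R_mineral wool = ln(88.3/73.3)/(2π×0.0431×20) = 0.03438 K/W
R_glass-fibre batt = ln(143.3/88.3)/(2π×0.0459×20) = 0.08395 K/W
R_outer film = 1/(h_o·2πr_oL) = 1/(28.5×2π×0.1433×20) = 0.001948 K/W
R_total = 0.1203 K/W
Q = ΔT/R_total = 84/0.1203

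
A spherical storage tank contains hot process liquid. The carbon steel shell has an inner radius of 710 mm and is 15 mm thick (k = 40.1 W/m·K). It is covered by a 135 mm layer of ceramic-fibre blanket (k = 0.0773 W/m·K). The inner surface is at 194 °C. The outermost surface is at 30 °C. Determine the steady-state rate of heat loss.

Q ≈ 736 W

Each spherical layer contributes R = (1/r_i − 1/r_o)/(4πk):
R_carbon steel shell = (1/0.71 − 1/0.725)/(4π×40.1) = 5.783×10^-5 K/W
R_ceramic-fibre blanket = (1/0.725 − 1/0.86)/(4π×0.0773) = 0.2229 K/W
R_total = 0.223 K/W
Q = ΔT/R_total = 164/0.223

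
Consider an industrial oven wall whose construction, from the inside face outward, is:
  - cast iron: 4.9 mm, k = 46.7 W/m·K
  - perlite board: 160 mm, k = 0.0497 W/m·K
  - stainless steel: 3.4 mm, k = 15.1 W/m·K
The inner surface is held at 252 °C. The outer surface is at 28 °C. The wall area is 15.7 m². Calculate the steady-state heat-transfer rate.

Using the resistance-network approach (series):
R_cast iron = L/(kA) = 0.0049/(46.7×15.7) = 6.683×10^-6 K/W
R_perlite board = L/(kA) = 0.16/(0.0497×15.7) = 0.2051 K/W
R_stainless steel = L/(kA) = 0.0034/(15.1×15.7) = 1.434×10^-5 K/W
R_total = 0.2051 K/W
Q = ΔT / R_total = 224 / 0.2051

Q ≈ 1090 W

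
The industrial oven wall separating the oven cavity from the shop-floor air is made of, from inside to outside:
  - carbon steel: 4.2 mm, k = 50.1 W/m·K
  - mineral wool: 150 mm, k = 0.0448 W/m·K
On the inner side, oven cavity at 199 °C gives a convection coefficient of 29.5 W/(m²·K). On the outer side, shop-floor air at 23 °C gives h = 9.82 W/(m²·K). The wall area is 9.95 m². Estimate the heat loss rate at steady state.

Q ≈ 503 W

Using the resistance-network approach (series):
R_inner film = 1/(h_i·A) = 1/(29.5×9.95) = 0.003407 K/W
R_carbon steel = L/(kA) = 0.0042/(50.1×9.95) = 8.425×10^-6 K/W
R_mineral wool = L/(kA) = 0.15/(0.0448×9.95) = 0.3365 K/W
R_outer film = 1/(h_o·A) = 1/(9.82×9.95) = 0.01023 K/W
R_total = 0.3502 K/W
Q = ΔT / R_total = 176 / 0.3502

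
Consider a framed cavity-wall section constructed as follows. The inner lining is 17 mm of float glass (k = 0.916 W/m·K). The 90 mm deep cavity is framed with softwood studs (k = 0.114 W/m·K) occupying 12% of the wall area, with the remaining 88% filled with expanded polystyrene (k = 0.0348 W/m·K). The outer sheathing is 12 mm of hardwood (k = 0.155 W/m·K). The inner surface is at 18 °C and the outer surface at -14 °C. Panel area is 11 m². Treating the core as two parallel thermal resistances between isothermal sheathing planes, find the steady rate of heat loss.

Sheathing layers in series; stud and cavity paths in parallel between them.
R_inner = 0.017/(0.916×11) = 0.001687 K/W
R_stud  = 0.09/(0.114×0.12×11) = 0.5981 K/W
R_cav   = 0.09/(0.0348×0.88×11) = 0.2672 K/W
1/R_core = 1/R_stud + 1/R_cav → R_core = 0.1847 K/W
R_outer = 0.012/(0.155×11) = 0.007038 K/W
R_total = 0.1934 K/W
Q = ΔT/R_total = 32/0.1934

Q ≈ 165 W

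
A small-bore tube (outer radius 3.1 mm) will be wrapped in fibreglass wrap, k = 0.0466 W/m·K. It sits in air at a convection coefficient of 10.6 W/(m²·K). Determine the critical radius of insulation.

r_cr ≈ 4.4 mm

For a cylinder r_cr = k/h = 0.0466/10.6
r_cr = 4.4 mm; since the bare radius (3.1 mm) is below r_cr, adding a thin layer of insulation will *increase* heat loss.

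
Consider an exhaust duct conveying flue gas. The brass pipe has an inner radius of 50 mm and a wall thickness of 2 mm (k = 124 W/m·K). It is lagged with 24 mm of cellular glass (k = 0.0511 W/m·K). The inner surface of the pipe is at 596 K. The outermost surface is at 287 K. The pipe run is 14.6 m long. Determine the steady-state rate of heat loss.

Treating each annulus and film as a series resistance:
R_brass pipe wall = ln(52/50)/(2π×124×14.6) = 3.448×10^-6 K/W
R_cellular glass = ln(76/52)/(2π×0.0511×14.6) = 0.08096 K/W
R_total = 0.08096 K/W
Q = ΔT/R_total = 309/0.08096

Q ≈ 3820 W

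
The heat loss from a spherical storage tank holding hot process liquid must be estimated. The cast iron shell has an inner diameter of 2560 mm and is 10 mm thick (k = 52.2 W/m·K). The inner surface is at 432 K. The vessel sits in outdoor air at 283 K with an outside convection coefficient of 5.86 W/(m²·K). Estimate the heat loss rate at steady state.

Q ≈ 18200 W

Radial (spherical) resistances in series:
R_cast iron shell = (1/1.28 − 1/1.29)/(4π×52.2) = 9.233×10^-6 K/W
R_outer film = 1/(h·4πr_o²) = 1/(5.86×4π×1.29²) = 0.00816 K/W
R_total = 0.00817 K/W
Q = ΔT/R_total = 149/0.00817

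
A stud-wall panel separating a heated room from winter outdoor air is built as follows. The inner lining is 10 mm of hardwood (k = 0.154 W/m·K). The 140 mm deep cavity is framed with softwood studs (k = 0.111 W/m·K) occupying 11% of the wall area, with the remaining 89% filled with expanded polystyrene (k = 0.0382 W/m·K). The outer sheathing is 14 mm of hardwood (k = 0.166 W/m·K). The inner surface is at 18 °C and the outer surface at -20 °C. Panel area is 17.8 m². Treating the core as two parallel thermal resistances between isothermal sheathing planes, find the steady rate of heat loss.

Sheathing layers in series; stud and cavity paths in parallel between them.
R_inner = 0.01/(0.154×17.8) = 0.003648 K/W
R_stud  = 0.14/(0.111×0.11×17.8) = 0.6442 K/W
R_cav   = 0.14/(0.0382×0.89×17.8) = 0.2313 K/W
1/R_core = 1/R_stud + 1/R_cav → R_core = 0.1702 K/W
R_outer = 0.014/(0.166×17.8) = 0.004738 K/W
R_total = 0.1786 K/W
Q = ΔT/R_total = 38/0.1786

Q ≈ 213 W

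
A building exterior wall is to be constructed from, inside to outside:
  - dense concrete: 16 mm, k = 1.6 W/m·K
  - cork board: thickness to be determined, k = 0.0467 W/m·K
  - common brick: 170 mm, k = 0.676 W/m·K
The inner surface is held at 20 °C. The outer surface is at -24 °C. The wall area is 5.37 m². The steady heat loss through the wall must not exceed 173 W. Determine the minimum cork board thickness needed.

L ≈ 51.6 mm

Thermal resistances in series:
R_dense concrete = L/(kA) = 0.016/(1.6×5.37) = 0.001862 K/W
R_common brick = L/(kA) = 0.17/(0.676×5.37) = 0.04683 K/W
Sum of the known resistances R_other = 0.04869 K/W
Required total resistance R_tot = ΔT/Q_allow = 44/173 = 0.2543 K/W
R_cork board = R_tot − R_other = 0.2056 K/W
L = R·k·A = 0.2056×0.0467×5.37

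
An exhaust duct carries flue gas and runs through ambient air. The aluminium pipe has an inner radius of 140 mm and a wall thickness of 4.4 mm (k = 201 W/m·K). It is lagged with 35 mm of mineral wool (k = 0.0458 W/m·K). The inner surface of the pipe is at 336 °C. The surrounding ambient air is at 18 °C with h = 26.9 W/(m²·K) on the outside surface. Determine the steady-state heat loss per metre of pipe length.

q′ ≈ 404 W/m

Treating each annulus and film as a series resistance:
R_aluminium pipe wall = ln(144.4/140)/(2π×201×1) = 2.45×10^-5 K/W
R_mineral wool = ln(179.4/144.4)/(2π×0.0458×1) = 0.7542 K/W
R_outer film = 1/(h_o·2πr_oL) = 1/(26.9×2π×0.1794×1) = 0.03298 K/W
R_total = 0.7872 K/W
Q = ΔT/R_total = 318/0.7872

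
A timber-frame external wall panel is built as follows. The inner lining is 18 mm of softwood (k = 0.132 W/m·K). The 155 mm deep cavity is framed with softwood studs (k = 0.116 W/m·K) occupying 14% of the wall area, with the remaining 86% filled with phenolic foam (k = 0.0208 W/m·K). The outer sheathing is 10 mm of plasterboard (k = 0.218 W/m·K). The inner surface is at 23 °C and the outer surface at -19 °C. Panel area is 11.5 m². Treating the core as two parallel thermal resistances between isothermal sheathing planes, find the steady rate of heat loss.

Q ≈ 102 W

Sheathing layers in series; stud and cavity paths in parallel between them.
R_inner = 0.018/(0.132×11.5) = 0.01186 K/W
R_stud  = 0.155/(0.116×0.14×11.5) = 0.8299 K/W
R_cav   = 0.155/(0.0208×0.86×11.5) = 0.7535 K/W
1/R_core = 1/R_stud + 1/R_cav → R_core = 0.3949 K/W
R_outer = 0.01/(0.218×11.5) = 0.003989 K/W
R_total = 0.4108 K/W
Q = ΔT/R_total = 42/0.4108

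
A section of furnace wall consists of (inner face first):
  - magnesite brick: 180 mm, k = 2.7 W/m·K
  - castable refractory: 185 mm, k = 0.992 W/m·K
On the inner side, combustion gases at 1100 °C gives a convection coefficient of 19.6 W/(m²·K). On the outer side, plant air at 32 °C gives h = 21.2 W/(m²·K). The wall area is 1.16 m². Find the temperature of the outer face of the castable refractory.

T ≈ 175 °C

Thermal resistances in series:
R_inner film = 1/(h_i·A) = 1/(19.6×1.16) = 0.04398 K/W
R_magnesite brick = L/(kA) = 0.18/(2.7×1.16) = 0.05747 K/W
R_castable refractory = L/(kA) = 0.185/(0.992×1.16) = 0.1608 K/W
R_outer film = 1/(h_o·A) = 1/(21.2×1.16) = 0.04066 K/W
R_total = 0.3029 K/W;  Q = ΔT/R_total = 1068/0.3029 = 3526 W
T_interface = T_inner − Q·ΣR(inner→interface) = 1100 − 3530×0.2622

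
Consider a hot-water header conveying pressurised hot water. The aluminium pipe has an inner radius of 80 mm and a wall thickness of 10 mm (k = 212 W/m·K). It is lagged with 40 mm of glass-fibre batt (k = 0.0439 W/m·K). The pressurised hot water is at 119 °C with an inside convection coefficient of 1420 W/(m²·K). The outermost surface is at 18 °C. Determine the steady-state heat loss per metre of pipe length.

q′ ≈ 75.7 W/m

Cylindrical conduction, so R = ln(r₂/r₁)/(2πkL) per layer, in series:
R_inner film = 1/(h_i·2πr₁L) = 1/(1420×2π×0.08×1) = 0.001401 K/W
R_aluminium pipe wall = ln(90/80)/(2π×212×1) = 8.842×10^-5 K/W
R_glass-fibre batt = ln(130/90)/(2π×0.0439×1) = 1.333 K/W
R_total = 1.335 K/W
Q = ΔT/R_total = 101/1.335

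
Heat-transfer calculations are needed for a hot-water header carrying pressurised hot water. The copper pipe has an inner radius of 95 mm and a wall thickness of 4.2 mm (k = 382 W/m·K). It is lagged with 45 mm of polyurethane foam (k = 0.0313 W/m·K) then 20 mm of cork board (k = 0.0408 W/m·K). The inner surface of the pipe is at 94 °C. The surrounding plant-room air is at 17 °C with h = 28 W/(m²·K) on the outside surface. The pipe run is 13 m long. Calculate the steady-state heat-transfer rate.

Q ≈ 410 W

For a radial system each layer contributes R = ln(r_out/r_in)/(2πkL); films add R = 1/(hA).
R_copper pipe wall = ln(99.2/95)/(2π×382×13) = 1.386×10^-6 K/W
R_polyurethane foam = ln(144.2/99.2)/(2π×0.0313×13) = 0.1463 K/W
R_cork board = ln(164.2/144.2)/(2π×0.0408×13) = 0.03897 K/W
R_outer film = 1/(h_o·2πr_oL) = 1/(28×2π×0.1642×13) = 0.002663 K/W
R_total = 0.1879 K/W
Q = ΔT/R_total = 77/0.1879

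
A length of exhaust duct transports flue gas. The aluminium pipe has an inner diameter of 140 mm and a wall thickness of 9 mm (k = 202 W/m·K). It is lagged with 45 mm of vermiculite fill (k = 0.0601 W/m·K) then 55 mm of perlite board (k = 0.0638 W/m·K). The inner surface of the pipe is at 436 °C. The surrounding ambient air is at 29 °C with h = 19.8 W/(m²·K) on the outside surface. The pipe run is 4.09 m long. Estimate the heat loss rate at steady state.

Q ≈ 773 W

Cylindrical conduction, so R = ln(r₂/r₁)/(2πkL) per layer, in series:
R_aluminium pipe wall = ln(79/70)/(2π×202×4.09) = 2.33×10^-5 K/W
R_vermiculite fill = ln(124/79)/(2π×0.0601×4.09) = 0.2919 K/W
R_perlite board = ln(179/124)/(2π×0.0638×4.09) = 0.2239 K/W
R_outer film = 1/(h_o·2πr_oL) = 1/(19.8×2π×0.179×4.09) = 0.01098 K/W
R_total = 0.5268 K/W
Q = ΔT/R_total = 407/0.5268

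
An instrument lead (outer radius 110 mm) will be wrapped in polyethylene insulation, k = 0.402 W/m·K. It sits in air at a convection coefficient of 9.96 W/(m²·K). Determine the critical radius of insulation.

r_cr ≈ 40.4 mm

For a cylinder r_cr = k/h = 0.402/9.96
r_cr = 40.4 mm; since the bare radius (110 mm) is above r_cr, any added insulation will reduce heat loss.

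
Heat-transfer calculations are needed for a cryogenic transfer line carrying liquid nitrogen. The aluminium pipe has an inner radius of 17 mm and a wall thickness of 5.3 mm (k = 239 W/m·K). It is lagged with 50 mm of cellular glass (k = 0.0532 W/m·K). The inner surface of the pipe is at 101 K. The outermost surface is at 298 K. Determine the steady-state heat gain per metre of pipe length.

q′ ≈ 56 W/m

Radial resistances (cylindrical: R_cond = ln(r_o/r_i)/(2πkL), R_conv = 1/(h·2πrL)):
R_aluminium pipe wall = ln(22.3/17)/(2π×239×1) = 1.807×10^-4 K/W
R_cellular glass = ln(72.3/22.3)/(2π×0.0532×1) = 3.519 K/W
R_total = 3.519 K/W
Q = ΔT/R_total = 197/3.519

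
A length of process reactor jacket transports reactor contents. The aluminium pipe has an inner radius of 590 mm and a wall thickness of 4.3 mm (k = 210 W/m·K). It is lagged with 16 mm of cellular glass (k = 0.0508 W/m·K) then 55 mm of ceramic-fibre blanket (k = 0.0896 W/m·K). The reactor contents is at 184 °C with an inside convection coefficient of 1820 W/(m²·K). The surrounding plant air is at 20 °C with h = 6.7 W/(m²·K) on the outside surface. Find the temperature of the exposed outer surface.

Radial resistances (cylindrical: R_cond = ln(r_o/r_i)/(2πkL), R_conv = 1/(h·2πrL)):
R_inner film = 1/(h_i·2πr₁L) = 1/(1820×2π×0.59×1) = 1.482×10^-4 K/W
R_aluminium pipe wall = ln(594.3/590)/(2π×210×1) = 5.504×10^-6 K/W
R_cellular glass = ln(610.3/594.3)/(2π×0.0508×1) = 0.08323 K/W
R_ceramic-fibre blanket = ln(665.3/610.3)/(2π×0.0896×1) = 0.1533 K/W
R_outer film = 1/(h_o·2πr_oL) = 1/(6.7×2π×0.6653×1) = 0.0357 K/W
R_total = 0.2724 K/W
Q = ΔT/R_total = 164/0.2724
Q = 602 W/m
T_interface = T_inner − Q·ΣR(inner→interface) = 184 − 602×0.2367

T ≈ 41.5 °C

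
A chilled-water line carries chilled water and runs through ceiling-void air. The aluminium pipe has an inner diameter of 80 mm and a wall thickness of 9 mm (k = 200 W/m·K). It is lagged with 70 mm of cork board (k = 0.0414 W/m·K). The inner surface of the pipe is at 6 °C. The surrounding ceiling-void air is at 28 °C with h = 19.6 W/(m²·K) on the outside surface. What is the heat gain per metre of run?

q′ ≈ 6.32 W/m

Radial resistances (cylindrical: R_cond = ln(r_o/r_i)/(2πkL), R_conv = 1/(h·2πrL)):
R_aluminium pipe wall = ln(49/40)/(2π×200×1) = 1.615×10^-4 K/W
R_cork board = ln(119/49)/(2π×0.0414×1) = 3.411 K/W
R_outer film = 1/(h_o·2πr_oL) = 1/(19.6×2π×0.119×1) = 0.06824 K/W
R_total = 3.479 K/W
Q = ΔT/R_total = 22/3.479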